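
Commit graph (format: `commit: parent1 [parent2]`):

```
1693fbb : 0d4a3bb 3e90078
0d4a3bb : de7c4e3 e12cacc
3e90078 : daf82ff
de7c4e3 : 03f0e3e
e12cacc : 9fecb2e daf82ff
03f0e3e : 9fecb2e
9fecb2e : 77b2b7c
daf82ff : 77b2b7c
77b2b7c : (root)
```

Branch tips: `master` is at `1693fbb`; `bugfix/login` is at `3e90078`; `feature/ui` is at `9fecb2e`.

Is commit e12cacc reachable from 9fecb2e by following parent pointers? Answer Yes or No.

No

Ancestors of 9fecb2e: {77b2b7c, 9fecb2e}.
e12cacc is not in that set, so it is not an ancestor of 9fecb2e.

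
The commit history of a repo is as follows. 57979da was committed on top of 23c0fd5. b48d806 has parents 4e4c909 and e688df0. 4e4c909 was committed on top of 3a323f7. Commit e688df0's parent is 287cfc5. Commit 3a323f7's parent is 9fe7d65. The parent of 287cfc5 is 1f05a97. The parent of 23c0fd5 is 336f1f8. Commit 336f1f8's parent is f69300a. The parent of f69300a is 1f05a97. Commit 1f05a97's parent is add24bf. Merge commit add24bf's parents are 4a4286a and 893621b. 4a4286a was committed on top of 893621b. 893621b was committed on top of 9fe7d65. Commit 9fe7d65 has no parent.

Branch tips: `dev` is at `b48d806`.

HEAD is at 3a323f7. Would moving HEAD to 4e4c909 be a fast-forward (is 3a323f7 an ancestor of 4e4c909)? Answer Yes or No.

Yes

A fast-forward from 3a323f7 to 4e4c909 is possible iff 3a323f7 is an ancestor of 4e4c909.
Ancestors of 4e4c909: {3a323f7, 4e4c909, 9fe7d65}.
3a323f7 is among them, so fast-forward is possible.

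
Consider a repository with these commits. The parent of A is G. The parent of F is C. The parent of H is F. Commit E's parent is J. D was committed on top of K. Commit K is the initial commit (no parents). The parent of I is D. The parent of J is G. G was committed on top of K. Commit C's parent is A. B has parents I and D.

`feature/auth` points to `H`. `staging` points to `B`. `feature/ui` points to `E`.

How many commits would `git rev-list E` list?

4

Walking parent pointers from E: reachable set = {E, G, J, K}.
That is 4 commits.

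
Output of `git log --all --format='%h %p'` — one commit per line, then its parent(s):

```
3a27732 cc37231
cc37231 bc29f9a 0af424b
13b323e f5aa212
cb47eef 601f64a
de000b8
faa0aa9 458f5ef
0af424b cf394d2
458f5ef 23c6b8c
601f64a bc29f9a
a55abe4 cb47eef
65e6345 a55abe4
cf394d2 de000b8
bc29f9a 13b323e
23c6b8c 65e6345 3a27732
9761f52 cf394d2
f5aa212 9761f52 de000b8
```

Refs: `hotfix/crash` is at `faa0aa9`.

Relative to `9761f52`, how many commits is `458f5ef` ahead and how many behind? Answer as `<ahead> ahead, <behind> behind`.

12 ahead, 0 behind

Reachable from 458f5ef: {0af424b, 13b323e, 23c6b8c, 3a27732, 458f5ef, 601f64a, 65e6345, 9761f52, a55abe4, bc29f9a, cb47eef, cc37231, cf394d2, de000b8, f5aa212}.
Reachable from 9761f52: {9761f52, cf394d2, de000b8}.
Only in 458f5ef's history (ahead): {0af424b, 13b323e, 23c6b8c, 3a27732, 458f5ef, 601f64a, 65e6345, a55abe4, bc29f9a, cb47eef, cc37231, f5aa212} — 12.
Only in 9761f52's history (behind): {} — 0.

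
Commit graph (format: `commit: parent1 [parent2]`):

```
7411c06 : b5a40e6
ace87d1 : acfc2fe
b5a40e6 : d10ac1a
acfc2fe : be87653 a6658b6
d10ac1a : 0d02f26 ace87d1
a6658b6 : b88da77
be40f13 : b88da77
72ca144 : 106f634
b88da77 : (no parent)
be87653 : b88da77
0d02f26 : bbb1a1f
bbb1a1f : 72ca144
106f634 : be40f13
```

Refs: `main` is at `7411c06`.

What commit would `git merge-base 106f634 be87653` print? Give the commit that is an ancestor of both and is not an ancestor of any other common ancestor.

b88da77

Ancestors of 106f634: {106f634, b88da77, be40f13}.
Ancestors of be87653: {b88da77, be87653}.
Common ancestors: {b88da77}.
The only common ancestor is b88da77, so it is the merge base.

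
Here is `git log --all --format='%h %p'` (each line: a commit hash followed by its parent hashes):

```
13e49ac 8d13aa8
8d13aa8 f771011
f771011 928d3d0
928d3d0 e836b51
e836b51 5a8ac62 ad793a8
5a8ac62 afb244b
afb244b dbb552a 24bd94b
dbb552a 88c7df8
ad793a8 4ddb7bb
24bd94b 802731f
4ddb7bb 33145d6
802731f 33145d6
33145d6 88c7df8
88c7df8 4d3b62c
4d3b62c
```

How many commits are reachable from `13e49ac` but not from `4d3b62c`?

Reachable from 13e49ac: {13e49ac, 24bd94b, 33145d6, 4d3b62c, 4ddb7bb, 5a8ac62, 802731f, 88c7df8, 8d13aa8, 928d3d0, ad793a8, afb244b, dbb552a, e836b51, f771011}.
Reachable from 4d3b62c: {4d3b62c}.
In 13e49ac's history but not 4d3b62c's: {13e49ac, 24bd94b, 33145d6, 4ddb7bb, 5a8ac62, 802731f, 88c7df8, 8d13aa8, 928d3d0, ad793a8, afb244b, dbb552a, e836b51, f771011} — 14 commits.

14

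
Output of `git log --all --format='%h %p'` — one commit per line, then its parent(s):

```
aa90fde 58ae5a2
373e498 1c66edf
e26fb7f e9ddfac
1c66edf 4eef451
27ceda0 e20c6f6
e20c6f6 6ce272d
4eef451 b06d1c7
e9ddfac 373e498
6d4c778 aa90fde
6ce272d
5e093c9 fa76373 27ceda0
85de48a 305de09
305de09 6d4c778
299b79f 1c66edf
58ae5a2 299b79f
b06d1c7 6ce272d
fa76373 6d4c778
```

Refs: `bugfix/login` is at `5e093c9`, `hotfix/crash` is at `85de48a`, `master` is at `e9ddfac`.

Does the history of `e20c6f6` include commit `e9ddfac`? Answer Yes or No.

Ancestors of e20c6f6: {6ce272d, e20c6f6}.
e9ddfac is not in that set, so it is not an ancestor of e20c6f6.

No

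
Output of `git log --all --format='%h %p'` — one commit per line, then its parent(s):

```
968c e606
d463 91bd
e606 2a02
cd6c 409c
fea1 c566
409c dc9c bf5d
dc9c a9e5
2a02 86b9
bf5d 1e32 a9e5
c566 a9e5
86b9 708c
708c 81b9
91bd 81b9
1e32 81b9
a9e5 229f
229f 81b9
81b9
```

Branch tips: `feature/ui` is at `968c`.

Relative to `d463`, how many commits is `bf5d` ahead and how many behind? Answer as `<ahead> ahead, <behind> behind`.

Reachable from bf5d: {1e32, 229f, 81b9, a9e5, bf5d}.
Reachable from d463: {81b9, 91bd, d463}.
Only in bf5d's history (ahead): {1e32, 229f, a9e5, bf5d} — 4.
Only in d463's history (behind): {91bd, d463} — 2.

4 ahead, 2 behind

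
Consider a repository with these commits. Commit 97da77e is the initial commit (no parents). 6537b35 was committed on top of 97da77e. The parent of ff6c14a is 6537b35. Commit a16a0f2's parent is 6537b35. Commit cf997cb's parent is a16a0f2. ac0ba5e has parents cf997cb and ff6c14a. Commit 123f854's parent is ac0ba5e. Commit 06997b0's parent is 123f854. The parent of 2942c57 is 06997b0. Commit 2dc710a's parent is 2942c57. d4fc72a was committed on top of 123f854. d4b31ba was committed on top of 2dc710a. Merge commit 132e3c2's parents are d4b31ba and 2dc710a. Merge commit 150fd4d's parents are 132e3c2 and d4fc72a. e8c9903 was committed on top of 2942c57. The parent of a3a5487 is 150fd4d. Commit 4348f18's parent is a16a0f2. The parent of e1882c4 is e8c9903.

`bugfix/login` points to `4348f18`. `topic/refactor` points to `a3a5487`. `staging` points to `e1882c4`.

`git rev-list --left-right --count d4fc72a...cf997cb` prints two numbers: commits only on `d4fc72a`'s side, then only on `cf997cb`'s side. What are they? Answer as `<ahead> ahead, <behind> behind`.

Reachable from d4fc72a: {123f854, 6537b35, 97da77e, a16a0f2, ac0ba5e, cf997cb, d4fc72a, ff6c14a}.
Reachable from cf997cb: {6537b35, 97da77e, a16a0f2, cf997cb}.
Only in d4fc72a's history (ahead): {123f854, ac0ba5e, d4fc72a, ff6c14a} — 4.
Only in cf997cb's history (behind): {} — 0.

4 ahead, 0 behind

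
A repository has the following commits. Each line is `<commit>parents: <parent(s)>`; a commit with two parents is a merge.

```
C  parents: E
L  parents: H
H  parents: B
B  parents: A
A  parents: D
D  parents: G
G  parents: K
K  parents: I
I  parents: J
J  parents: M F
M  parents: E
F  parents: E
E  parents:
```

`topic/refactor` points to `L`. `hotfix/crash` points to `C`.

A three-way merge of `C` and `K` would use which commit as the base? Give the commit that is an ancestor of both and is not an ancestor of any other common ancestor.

E

Ancestors of C: {C, E}.
Ancestors of K: {E, F, I, J, K, M}.
Common ancestors: {E}.
The only common ancestor is E, so it is the merge base.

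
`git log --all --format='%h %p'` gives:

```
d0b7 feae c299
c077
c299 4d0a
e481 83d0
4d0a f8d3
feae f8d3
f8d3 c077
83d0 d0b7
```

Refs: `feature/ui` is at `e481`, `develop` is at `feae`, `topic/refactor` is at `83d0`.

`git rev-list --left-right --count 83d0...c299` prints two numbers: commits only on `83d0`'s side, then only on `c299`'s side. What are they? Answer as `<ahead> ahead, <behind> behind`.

3 ahead, 0 behind

Reachable from 83d0: {4d0a, 83d0, c077, c299, d0b7, f8d3, feae}.
Reachable from c299: {4d0a, c077, c299, f8d3}.
Only in 83d0's history (ahead): {83d0, d0b7, feae} — 3.
Only in c299's history (behind): {} — 0.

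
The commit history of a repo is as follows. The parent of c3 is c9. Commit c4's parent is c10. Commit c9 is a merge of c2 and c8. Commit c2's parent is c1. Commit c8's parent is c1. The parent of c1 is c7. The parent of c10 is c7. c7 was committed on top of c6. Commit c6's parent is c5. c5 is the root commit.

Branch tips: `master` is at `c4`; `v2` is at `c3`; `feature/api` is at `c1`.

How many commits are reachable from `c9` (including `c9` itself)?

Walking parent pointers from c9: reachable set = {c1, c2, c5, c6, c7, c8, c9}.
That is 7 commits.

7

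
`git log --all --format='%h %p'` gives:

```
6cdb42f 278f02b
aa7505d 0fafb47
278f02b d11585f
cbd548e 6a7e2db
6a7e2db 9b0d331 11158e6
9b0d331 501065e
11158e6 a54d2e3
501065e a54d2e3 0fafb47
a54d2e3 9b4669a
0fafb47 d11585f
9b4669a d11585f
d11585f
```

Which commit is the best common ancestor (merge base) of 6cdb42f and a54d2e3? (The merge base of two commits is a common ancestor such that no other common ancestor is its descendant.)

d11585f

Ancestors of 6cdb42f: {278f02b, 6cdb42f, d11585f}.
Ancestors of a54d2e3: {9b4669a, a54d2e3, d11585f}.
Common ancestors: {d11585f}.
The only common ancestor is d11585f, so it is the merge base.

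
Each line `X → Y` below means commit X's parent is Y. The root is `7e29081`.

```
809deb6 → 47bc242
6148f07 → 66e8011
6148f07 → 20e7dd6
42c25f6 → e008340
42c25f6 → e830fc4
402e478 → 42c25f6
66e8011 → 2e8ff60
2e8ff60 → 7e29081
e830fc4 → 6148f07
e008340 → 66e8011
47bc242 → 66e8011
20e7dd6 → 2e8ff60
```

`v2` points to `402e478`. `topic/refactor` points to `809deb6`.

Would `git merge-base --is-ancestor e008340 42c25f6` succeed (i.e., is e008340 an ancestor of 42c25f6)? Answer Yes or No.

Ancestors of 42c25f6 (commits reachable by following parents): {20e7dd6, 2e8ff60, 42c25f6, 6148f07, 66e8011, 7e29081, e008340, e830fc4}.
e008340 is in that set, so it is an ancestor of 42c25f6.

Yes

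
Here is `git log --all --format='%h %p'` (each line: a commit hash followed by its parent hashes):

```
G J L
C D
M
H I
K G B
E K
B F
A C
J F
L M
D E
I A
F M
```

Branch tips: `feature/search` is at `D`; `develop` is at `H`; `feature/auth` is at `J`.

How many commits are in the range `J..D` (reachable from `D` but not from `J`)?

Reachable from D: {B, D, E, F, G, J, K, L, M}.
Reachable from J: {F, J, M}.
In D's history but not J's: {B, D, E, G, K, L} — 6 commits.

6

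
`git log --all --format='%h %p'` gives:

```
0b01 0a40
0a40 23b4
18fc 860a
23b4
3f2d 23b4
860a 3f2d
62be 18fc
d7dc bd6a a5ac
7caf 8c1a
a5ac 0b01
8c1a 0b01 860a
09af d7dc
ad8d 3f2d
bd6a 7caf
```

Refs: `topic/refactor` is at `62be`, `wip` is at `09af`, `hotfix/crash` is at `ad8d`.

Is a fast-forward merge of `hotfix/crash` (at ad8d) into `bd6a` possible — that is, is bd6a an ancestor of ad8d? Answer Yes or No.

No

A fast-forward from bd6a to ad8d is possible iff bd6a is an ancestor of ad8d.
Ancestors of ad8d: {23b4, 3f2d, ad8d}.
bd6a is not among them, so fast-forward is not possible.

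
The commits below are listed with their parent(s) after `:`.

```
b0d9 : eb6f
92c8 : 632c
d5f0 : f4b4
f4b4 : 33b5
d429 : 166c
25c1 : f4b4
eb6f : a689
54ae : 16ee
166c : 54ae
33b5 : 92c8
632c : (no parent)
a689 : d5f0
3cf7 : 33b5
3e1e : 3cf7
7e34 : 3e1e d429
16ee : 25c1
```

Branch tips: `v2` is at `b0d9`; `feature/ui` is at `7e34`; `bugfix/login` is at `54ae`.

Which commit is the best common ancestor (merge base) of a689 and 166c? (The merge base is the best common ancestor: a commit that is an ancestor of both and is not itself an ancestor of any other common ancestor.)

Ancestors of a689: {33b5, 632c, 92c8, a689, d5f0, f4b4}.
Ancestors of 166c: {166c, 16ee, 25c1, 33b5, 54ae, 632c, 92c8, f4b4}.
Common ancestors: {33b5, 632c, 92c8, f4b4}.
Among these, f4b4 is not an ancestor of any other common ancestor — it is the merge base.

f4b4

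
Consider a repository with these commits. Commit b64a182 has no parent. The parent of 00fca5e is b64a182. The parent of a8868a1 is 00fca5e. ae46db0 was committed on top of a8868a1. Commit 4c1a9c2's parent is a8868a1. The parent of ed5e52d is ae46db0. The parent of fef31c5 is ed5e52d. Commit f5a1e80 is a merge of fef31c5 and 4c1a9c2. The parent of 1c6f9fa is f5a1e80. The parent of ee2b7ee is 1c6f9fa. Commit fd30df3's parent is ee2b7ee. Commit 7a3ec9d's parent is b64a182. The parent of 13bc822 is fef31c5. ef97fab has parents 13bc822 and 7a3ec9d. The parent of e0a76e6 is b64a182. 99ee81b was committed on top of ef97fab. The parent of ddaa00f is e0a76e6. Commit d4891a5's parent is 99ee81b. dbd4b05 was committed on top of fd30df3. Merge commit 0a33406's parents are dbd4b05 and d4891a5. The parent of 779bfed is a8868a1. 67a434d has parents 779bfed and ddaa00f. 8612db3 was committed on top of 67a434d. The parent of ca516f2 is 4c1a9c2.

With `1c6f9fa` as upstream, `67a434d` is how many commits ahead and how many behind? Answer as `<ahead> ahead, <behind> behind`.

4 ahead, 6 behind

Reachable from 67a434d: {00fca5e, 67a434d, 779bfed, a8868a1, b64a182, ddaa00f, e0a76e6}.
Reachable from 1c6f9fa: {00fca5e, 1c6f9fa, 4c1a9c2, a8868a1, ae46db0, b64a182, ed5e52d, f5a1e80, fef31c5}.
Only in 67a434d's history (ahead): {67a434d, 779bfed, ddaa00f, e0a76e6} — 4.
Only in 1c6f9fa's history (behind): {1c6f9fa, 4c1a9c2, ae46db0, ed5e52d, f5a1e80, fef31c5} — 6.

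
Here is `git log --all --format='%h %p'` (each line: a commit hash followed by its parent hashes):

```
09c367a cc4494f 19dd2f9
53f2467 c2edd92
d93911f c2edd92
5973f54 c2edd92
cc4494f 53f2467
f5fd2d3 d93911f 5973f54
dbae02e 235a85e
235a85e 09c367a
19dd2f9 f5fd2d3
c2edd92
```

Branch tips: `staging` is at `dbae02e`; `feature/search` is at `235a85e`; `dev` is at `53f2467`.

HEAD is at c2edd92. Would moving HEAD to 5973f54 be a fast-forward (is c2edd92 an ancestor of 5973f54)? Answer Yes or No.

A fast-forward from c2edd92 to 5973f54 is possible iff c2edd92 is an ancestor of 5973f54.
Ancestors of 5973f54: {5973f54, c2edd92}.
c2edd92 is among them, so fast-forward is possible.

Yes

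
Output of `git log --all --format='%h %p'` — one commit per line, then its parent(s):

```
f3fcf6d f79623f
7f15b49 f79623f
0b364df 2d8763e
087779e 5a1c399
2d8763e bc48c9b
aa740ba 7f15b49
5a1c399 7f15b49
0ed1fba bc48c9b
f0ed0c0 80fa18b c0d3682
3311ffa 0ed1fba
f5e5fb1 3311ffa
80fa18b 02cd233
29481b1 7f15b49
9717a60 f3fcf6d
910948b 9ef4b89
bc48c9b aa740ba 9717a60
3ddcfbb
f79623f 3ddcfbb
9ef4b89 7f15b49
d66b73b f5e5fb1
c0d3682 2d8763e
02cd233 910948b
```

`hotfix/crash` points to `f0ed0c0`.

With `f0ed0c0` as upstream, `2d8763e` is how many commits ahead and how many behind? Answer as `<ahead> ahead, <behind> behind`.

Reachable from 2d8763e: {2d8763e, 3ddcfbb, 7f15b49, 9717a60, aa740ba, bc48c9b, f3fcf6d, f79623f}.
Reachable from f0ed0c0: {02cd233, 2d8763e, 3ddcfbb, 7f15b49, 80fa18b, 910948b, 9717a60, 9ef4b89, aa740ba, bc48c9b, c0d3682, f0ed0c0, f3fcf6d, f79623f}.
Only in 2d8763e's history (ahead): {} — 0.
Only in f0ed0c0's history (behind): {02cd233, 80fa18b, 910948b, 9ef4b89, c0d3682, f0ed0c0} — 6.

0 ahead, 6 behind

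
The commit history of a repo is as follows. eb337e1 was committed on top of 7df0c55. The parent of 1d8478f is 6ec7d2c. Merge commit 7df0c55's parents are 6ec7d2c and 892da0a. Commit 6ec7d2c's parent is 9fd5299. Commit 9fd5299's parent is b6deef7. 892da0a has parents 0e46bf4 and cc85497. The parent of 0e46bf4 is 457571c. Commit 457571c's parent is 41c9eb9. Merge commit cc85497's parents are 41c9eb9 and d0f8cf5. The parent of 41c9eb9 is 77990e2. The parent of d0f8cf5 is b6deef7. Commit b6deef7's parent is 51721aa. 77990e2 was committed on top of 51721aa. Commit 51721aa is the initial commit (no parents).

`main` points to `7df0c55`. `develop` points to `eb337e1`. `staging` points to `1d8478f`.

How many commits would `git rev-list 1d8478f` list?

5

Walking parent pointers from 1d8478f: reachable set = {1d8478f, 51721aa, 6ec7d2c, 9fd5299, b6deef7}.
That is 5 commits.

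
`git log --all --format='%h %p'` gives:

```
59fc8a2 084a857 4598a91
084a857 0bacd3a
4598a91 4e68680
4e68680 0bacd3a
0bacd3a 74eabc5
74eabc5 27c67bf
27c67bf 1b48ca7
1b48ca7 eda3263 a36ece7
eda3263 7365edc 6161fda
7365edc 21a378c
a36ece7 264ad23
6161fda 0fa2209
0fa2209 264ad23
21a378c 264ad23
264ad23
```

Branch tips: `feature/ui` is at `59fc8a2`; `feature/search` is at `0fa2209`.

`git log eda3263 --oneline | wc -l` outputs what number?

Walking parent pointers from eda3263: reachable set = {0fa2209, 21a378c, 264ad23, 6161fda, 7365edc, eda3263}.
That is 6 commits.

6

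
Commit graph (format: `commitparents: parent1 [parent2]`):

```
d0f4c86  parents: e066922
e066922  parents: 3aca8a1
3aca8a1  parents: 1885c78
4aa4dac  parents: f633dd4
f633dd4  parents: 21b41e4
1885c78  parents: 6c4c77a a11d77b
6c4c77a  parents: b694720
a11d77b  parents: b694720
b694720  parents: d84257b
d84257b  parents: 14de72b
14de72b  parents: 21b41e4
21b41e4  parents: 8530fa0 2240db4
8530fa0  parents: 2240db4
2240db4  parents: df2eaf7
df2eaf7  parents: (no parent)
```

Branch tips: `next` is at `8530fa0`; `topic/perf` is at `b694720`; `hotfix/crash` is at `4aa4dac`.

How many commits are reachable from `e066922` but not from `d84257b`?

Reachable from e066922: {14de72b, 1885c78, 21b41e4, 2240db4, 3aca8a1, 6c4c77a, 8530fa0, a11d77b, b694720, d84257b, df2eaf7, e066922}.
Reachable from d84257b: {14de72b, 21b41e4, 2240db4, 8530fa0, d84257b, df2eaf7}.
In e066922's history but not d84257b's: {1885c78, 3aca8a1, 6c4c77a, a11d77b, b694720, e066922} — 6 commits.

6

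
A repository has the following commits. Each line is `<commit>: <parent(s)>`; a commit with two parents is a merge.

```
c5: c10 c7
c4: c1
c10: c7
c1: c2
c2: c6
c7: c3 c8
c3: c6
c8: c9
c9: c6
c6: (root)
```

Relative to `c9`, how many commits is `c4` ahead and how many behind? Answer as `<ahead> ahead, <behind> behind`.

3 ahead, 1 behind

Reachable from c4: {c1, c2, c4, c6}.
Reachable from c9: {c6, c9}.
Only in c4's history (ahead): {c1, c2, c4} — 3.
Only in c9's history (behind): {c9} — 1.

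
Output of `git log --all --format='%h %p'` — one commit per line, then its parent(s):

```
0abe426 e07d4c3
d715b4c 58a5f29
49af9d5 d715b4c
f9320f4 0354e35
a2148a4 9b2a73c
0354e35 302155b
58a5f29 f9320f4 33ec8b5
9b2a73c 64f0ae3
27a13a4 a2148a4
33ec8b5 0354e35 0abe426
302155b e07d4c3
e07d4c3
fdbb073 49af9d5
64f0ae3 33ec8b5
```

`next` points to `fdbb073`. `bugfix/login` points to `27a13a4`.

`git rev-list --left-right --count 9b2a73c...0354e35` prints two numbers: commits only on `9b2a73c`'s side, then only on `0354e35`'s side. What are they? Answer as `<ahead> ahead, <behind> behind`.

4 ahead, 0 behind

Reachable from 9b2a73c: {0354e35, 0abe426, 302155b, 33ec8b5, 64f0ae3, 9b2a73c, e07d4c3}.
Reachable from 0354e35: {0354e35, 302155b, e07d4c3}.
Only in 9b2a73c's history (ahead): {0abe426, 33ec8b5, 64f0ae3, 9b2a73c} — 4.
Only in 0354e35's history (behind): {} — 0.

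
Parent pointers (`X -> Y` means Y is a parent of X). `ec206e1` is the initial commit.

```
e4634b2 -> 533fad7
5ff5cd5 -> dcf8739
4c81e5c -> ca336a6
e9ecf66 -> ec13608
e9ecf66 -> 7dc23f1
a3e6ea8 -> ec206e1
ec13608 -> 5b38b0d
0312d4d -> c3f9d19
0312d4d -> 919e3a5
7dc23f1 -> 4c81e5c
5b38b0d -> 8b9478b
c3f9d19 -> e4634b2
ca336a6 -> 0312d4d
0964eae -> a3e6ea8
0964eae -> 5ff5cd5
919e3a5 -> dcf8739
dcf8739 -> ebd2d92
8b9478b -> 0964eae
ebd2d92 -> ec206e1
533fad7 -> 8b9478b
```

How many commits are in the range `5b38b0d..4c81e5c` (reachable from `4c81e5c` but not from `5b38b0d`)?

7

Reachable from 4c81e5c: {0312d4d, 0964eae, 4c81e5c, 533fad7, 5ff5cd5, 8b9478b, 919e3a5, a3e6ea8, c3f9d19, ca336a6, dcf8739, e4634b2, ebd2d92, ec206e1}.
Reachable from 5b38b0d: {0964eae, 5b38b0d, 5ff5cd5, 8b9478b, a3e6ea8, dcf8739, ebd2d92, ec206e1}.
In 4c81e5c's history but not 5b38b0d's: {0312d4d, 4c81e5c, 533fad7, 919e3a5, c3f9d19, ca336a6, e4634b2} — 7 commits.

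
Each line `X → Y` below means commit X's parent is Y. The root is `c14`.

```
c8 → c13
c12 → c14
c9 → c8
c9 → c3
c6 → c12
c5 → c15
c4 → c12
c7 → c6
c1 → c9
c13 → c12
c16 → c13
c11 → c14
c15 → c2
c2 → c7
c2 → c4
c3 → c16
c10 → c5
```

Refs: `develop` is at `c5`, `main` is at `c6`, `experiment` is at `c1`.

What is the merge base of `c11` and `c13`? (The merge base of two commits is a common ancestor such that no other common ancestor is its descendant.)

c14

Ancestors of c11: {c11, c14}.
Ancestors of c13: {c12, c13, c14}.
Common ancestors: {c14}.
The only common ancestor is c14, so it is the merge base.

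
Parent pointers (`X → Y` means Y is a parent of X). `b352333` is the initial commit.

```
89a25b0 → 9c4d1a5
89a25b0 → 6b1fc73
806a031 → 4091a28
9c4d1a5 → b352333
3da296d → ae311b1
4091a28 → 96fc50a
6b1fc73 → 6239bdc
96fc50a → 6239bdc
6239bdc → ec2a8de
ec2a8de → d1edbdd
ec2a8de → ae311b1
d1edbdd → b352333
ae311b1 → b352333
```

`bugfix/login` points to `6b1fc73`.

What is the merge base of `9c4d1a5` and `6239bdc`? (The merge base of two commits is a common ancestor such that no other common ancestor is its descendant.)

b352333

Ancestors of 9c4d1a5: {9c4d1a5, b352333}.
Ancestors of 6239bdc: {6239bdc, ae311b1, b352333, d1edbdd, ec2a8de}.
Common ancestors: {b352333}.
The only common ancestor is b352333, so it is the merge base.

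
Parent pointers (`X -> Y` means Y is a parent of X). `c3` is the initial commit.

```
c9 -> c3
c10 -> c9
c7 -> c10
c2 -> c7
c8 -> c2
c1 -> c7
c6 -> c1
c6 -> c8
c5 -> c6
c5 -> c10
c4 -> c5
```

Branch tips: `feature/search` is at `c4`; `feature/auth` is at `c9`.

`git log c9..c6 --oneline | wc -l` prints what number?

6

Reachable from c6: {c1, c10, c2, c3, c6, c7, c8, c9}.
Reachable from c9: {c3, c9}.
In c6's history but not c9's: {c1, c10, c2, c6, c7, c8} — 6 commits.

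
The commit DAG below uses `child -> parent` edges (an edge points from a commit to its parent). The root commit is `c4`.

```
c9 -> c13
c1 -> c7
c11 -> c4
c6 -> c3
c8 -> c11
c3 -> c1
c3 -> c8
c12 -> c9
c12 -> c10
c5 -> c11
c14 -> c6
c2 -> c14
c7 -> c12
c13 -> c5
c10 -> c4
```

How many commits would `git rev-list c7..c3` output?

Reachable from c3: {c1, c10, c11, c12, c13, c3, c4, c5, c7, c8, c9}.
Reachable from c7: {c10, c11, c12, c13, c4, c5, c7, c9}.
In c3's history but not c7's: {c1, c3, c8} — 3 commits.

3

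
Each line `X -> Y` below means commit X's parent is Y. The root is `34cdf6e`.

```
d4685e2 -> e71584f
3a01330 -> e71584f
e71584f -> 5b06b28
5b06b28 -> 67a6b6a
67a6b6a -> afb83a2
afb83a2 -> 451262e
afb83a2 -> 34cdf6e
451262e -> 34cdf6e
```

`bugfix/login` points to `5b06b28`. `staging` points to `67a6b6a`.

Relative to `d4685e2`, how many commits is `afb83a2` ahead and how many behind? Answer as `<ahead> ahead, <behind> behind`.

Reachable from afb83a2: {34cdf6e, 451262e, afb83a2}.
Reachable from d4685e2: {34cdf6e, 451262e, 5b06b28, 67a6b6a, afb83a2, d4685e2, e71584f}.
Only in afb83a2's history (ahead): {} — 0.
Only in d4685e2's history (behind): {5b06b28, 67a6b6a, d4685e2, e71584f} — 4.

0 ahead, 4 behind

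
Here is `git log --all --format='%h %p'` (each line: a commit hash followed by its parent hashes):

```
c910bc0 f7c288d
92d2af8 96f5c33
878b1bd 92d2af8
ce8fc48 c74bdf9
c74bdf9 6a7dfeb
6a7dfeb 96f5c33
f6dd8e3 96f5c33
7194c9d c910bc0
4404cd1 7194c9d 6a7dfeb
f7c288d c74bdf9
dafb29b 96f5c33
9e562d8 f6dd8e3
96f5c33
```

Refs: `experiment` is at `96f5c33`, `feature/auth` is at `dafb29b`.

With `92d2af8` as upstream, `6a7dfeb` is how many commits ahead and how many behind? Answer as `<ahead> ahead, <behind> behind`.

1 ahead, 1 behind

Reachable from 6a7dfeb: {6a7dfeb, 96f5c33}.
Reachable from 92d2af8: {92d2af8, 96f5c33}.
Only in 6a7dfeb's history (ahead): {6a7dfeb} — 1.
Only in 92d2af8's history (behind): {92d2af8} — 1.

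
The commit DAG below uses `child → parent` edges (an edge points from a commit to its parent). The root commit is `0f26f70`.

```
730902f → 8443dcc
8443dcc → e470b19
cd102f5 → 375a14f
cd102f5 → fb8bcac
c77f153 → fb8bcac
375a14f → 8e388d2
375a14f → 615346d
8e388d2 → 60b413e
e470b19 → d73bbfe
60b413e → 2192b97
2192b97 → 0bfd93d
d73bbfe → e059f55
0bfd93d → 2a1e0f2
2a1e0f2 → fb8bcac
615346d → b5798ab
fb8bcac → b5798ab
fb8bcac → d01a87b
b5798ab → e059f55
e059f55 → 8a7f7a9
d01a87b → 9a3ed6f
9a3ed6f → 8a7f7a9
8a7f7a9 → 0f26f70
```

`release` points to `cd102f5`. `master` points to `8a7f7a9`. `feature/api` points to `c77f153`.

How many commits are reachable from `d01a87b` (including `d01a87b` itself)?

Walking parent pointers from d01a87b: reachable set = {0f26f70, 8a7f7a9, 9a3ed6f, d01a87b}.
That is 4 commits.

4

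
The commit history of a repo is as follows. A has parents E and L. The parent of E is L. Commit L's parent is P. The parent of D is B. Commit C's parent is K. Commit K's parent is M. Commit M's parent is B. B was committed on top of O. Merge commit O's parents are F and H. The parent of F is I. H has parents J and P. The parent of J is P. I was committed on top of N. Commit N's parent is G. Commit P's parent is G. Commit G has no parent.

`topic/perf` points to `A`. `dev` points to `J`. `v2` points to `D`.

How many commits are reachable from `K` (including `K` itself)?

11

Walking parent pointers from K: reachable set = {B, F, G, H, I, J, K, M, N, O, P}.
That is 11 commits.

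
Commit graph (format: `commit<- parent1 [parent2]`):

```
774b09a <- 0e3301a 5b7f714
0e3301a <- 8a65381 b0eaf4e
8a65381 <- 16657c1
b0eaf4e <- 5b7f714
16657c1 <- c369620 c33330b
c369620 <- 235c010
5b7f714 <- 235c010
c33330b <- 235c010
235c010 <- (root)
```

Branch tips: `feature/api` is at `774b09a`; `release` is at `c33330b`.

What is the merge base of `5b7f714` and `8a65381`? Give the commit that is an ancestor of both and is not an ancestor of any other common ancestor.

Ancestors of 5b7f714: {235c010, 5b7f714}.
Ancestors of 8a65381: {16657c1, 235c010, 8a65381, c33330b, c369620}.
Common ancestors: {235c010}.
The only common ancestor is 235c010, so it is the merge base.

235c010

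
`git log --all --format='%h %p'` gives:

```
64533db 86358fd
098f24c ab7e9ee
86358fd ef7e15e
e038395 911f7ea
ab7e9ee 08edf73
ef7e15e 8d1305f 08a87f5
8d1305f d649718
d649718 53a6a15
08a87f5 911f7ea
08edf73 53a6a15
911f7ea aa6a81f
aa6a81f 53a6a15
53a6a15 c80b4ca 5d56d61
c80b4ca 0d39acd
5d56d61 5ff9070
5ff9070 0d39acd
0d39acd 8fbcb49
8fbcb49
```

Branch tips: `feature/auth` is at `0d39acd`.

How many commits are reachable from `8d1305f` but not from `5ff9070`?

Reachable from 8d1305f: {0d39acd, 53a6a15, 5d56d61, 5ff9070, 8d1305f, 8fbcb49, c80b4ca, d649718}.
Reachable from 5ff9070: {0d39acd, 5ff9070, 8fbcb49}.
In 8d1305f's history but not 5ff9070's: {53a6a15, 5d56d61, 8d1305f, c80b4ca, d649718} — 5 commits.

5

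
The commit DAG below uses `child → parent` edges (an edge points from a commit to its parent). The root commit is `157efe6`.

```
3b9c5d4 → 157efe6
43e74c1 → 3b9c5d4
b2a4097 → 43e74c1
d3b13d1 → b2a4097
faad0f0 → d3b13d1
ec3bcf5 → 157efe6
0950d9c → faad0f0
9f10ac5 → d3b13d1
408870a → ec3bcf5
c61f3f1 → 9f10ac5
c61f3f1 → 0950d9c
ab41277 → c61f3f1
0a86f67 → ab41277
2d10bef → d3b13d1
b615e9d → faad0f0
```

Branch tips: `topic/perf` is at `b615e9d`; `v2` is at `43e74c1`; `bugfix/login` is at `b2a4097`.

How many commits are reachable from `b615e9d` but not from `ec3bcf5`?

6

Reachable from b615e9d: {157efe6, 3b9c5d4, 43e74c1, b2a4097, b615e9d, d3b13d1, faad0f0}.
Reachable from ec3bcf5: {157efe6, ec3bcf5}.
In b615e9d's history but not ec3bcf5's: {3b9c5d4, 43e74c1, b2a4097, b615e9d, d3b13d1, faad0f0} — 6 commits.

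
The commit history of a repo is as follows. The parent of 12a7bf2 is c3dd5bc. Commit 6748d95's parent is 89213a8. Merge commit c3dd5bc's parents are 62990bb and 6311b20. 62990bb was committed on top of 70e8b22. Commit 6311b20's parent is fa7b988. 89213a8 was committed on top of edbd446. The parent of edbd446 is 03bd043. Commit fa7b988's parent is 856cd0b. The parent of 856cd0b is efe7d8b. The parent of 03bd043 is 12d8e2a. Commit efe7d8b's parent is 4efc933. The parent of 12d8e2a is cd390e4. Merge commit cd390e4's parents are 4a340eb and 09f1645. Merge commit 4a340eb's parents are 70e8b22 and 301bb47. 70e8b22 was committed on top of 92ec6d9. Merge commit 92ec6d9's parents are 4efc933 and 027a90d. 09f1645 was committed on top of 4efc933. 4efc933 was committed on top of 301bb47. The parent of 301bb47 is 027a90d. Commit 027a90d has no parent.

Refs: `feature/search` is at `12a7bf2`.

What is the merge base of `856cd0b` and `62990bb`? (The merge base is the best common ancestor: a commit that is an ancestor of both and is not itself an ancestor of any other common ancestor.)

Ancestors of 856cd0b: {027a90d, 301bb47, 4efc933, 856cd0b, efe7d8b}.
Ancestors of 62990bb: {027a90d, 301bb47, 4efc933, 62990bb, 70e8b22, 92ec6d9}.
Common ancestors: {027a90d, 301bb47, 4efc933}.
Among these, 4efc933 is not an ancestor of any other common ancestor — it is the merge base.

4efc933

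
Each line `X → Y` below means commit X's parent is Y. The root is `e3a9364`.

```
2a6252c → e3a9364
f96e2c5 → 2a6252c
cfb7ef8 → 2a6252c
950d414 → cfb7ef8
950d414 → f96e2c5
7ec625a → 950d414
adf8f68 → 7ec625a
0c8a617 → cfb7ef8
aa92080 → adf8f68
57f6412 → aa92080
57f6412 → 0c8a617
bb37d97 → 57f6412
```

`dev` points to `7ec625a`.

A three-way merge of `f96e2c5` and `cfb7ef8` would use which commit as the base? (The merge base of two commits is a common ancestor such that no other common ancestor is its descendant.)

2a6252c

Ancestors of f96e2c5: {2a6252c, e3a9364, f96e2c5}.
Ancestors of cfb7ef8: {2a6252c, cfb7ef8, e3a9364}.
Common ancestors: {2a6252c, e3a9364}.
Among these, 2a6252c is not an ancestor of any other common ancestor — it is the merge base.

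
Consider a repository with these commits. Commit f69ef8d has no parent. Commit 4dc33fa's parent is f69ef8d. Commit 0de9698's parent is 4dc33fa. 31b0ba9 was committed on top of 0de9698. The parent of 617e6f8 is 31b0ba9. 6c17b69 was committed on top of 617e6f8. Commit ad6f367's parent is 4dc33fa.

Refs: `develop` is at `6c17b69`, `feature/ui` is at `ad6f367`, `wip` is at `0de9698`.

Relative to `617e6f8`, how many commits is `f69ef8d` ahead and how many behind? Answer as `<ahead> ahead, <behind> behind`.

Reachable from f69ef8d: {f69ef8d}.
Reachable from 617e6f8: {0de9698, 31b0ba9, 4dc33fa, 617e6f8, f69ef8d}.
Only in f69ef8d's history (ahead): {} — 0.
Only in 617e6f8's history (behind): {0de9698, 31b0ba9, 4dc33fa, 617e6f8} — 4.

0 ahead, 4 behind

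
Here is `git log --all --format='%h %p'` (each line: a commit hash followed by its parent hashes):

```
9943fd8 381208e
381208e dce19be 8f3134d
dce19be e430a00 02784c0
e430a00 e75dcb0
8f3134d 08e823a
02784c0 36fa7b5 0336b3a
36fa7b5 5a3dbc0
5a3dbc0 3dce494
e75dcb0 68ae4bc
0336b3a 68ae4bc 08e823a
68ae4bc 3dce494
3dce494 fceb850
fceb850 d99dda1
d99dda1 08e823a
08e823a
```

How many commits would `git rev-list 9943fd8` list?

Walking parent pointers from 9943fd8: reachable set = {02784c0, 0336b3a, 08e823a, 36fa7b5, 381208e, 3dce494, 5a3dbc0, 68ae4bc, 8f3134d, 9943fd8, d99dda1, dce19be, e430a00, e75dcb0, fceb850}.
That is 15 commits.

15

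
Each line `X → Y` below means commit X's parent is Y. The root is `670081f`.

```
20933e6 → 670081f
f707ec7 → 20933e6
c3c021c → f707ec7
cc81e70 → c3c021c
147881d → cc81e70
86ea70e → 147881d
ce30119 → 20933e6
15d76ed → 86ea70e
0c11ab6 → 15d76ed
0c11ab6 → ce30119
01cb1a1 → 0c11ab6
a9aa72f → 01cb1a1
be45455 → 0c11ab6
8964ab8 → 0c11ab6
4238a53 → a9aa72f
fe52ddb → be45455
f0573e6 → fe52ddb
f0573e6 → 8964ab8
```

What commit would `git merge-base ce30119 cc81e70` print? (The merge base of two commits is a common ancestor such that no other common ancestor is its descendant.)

20933e6

Ancestors of ce30119: {20933e6, 670081f, ce30119}.
Ancestors of cc81e70: {20933e6, 670081f, c3c021c, cc81e70, f707ec7}.
Common ancestors: {20933e6, 670081f}.
Among these, 20933e6 is not an ancestor of any other common ancestor — it is the merge base.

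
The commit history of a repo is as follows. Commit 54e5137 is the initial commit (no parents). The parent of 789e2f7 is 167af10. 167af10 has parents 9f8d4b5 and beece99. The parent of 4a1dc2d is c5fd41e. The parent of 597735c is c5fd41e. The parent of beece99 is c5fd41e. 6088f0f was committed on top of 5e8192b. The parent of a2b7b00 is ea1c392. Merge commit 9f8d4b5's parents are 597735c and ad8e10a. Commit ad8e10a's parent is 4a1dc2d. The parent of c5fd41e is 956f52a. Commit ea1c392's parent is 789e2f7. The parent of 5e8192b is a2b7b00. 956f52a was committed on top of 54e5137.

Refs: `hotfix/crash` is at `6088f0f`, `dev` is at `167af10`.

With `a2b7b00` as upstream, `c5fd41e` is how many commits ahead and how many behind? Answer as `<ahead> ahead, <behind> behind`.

Reachable from c5fd41e: {54e5137, 956f52a, c5fd41e}.
Reachable from a2b7b00: {167af10, 4a1dc2d, 54e5137, 597735c, 789e2f7, 956f52a, 9f8d4b5, a2b7b00, ad8e10a, beece99, c5fd41e, ea1c392}.
Only in c5fd41e's history (ahead): {} — 0.
Only in a2b7b00's history (behind): {167af10, 4a1dc2d, 597735c, 789e2f7, 9f8d4b5, a2b7b00, ad8e10a, beece99, ea1c392} — 9.

0 ahead, 9 behind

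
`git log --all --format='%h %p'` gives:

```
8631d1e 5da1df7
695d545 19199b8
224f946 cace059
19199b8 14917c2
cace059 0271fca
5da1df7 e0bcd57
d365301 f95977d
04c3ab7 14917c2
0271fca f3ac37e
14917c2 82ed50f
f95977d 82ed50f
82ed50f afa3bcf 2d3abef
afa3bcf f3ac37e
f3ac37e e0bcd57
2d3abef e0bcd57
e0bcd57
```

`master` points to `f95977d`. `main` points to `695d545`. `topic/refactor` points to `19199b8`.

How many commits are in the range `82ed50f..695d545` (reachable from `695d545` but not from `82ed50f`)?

Reachable from 695d545: {14917c2, 19199b8, 2d3abef, 695d545, 82ed50f, afa3bcf, e0bcd57, f3ac37e}.
Reachable from 82ed50f: {2d3abef, 82ed50f, afa3bcf, e0bcd57, f3ac37e}.
In 695d545's history but not 82ed50f's: {14917c2, 19199b8, 695d545} — 3 commits.

3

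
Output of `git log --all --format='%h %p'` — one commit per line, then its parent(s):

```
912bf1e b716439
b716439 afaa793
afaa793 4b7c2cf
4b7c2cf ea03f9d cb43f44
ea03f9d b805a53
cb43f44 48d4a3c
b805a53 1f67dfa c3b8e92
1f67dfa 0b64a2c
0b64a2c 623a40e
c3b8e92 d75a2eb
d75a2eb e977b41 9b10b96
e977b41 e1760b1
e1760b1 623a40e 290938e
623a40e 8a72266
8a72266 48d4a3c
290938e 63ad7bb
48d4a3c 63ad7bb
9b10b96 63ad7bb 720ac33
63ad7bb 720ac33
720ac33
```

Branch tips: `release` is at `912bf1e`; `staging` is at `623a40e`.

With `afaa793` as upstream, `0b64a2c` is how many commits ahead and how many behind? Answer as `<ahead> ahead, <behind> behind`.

Reachable from 0b64a2c: {0b64a2c, 48d4a3c, 623a40e, 63ad7bb, 720ac33, 8a72266}.
Reachable from afaa793: {0b64a2c, 1f67dfa, 290938e, 48d4a3c, 4b7c2cf, 623a40e, 63ad7bb, 720ac33, 8a72266, 9b10b96, afaa793, b805a53, c3b8e92, cb43f44, d75a2eb, e1760b1, e977b41, ea03f9d}.
Only in 0b64a2c's history (ahead): {} — 0.
Only in afaa793's history (behind): {1f67dfa, 290938e, 4b7c2cf, 9b10b96, afaa793, b805a53, c3b8e92, cb43f44, d75a2eb, e1760b1, e977b41, ea03f9d} — 12.

0 ahead, 12 behind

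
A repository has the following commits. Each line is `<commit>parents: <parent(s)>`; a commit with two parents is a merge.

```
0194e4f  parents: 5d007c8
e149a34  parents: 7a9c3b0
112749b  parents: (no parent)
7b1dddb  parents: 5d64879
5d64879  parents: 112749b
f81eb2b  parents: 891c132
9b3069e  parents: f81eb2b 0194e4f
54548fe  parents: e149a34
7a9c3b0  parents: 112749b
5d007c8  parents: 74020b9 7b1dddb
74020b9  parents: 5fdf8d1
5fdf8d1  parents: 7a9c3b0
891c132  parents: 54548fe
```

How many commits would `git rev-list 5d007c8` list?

Walking parent pointers from 5d007c8: reachable set = {112749b, 5d007c8, 5d64879, 5fdf8d1, 74020b9, 7a9c3b0, 7b1dddb}.
That is 7 commits.

7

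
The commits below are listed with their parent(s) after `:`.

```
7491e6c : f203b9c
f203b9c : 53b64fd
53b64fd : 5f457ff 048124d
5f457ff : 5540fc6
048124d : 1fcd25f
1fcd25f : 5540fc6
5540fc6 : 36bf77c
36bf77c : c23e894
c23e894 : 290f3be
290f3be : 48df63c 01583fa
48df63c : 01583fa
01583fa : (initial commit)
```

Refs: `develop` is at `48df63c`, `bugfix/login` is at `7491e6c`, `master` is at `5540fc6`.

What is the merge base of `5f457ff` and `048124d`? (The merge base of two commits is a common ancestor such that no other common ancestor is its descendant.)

5540fc6

Ancestors of 5f457ff: {01583fa, 290f3be, 36bf77c, 48df63c, 5540fc6, 5f457ff, c23e894}.
Ancestors of 048124d: {01583fa, 048124d, 1fcd25f, 290f3be, 36bf77c, 48df63c, 5540fc6, c23e894}.
Common ancestors: {01583fa, 290f3be, 36bf77c, 48df63c, 5540fc6, c23e894}.
Among these, 5540fc6 is not an ancestor of any other common ancestor — it is the merge base.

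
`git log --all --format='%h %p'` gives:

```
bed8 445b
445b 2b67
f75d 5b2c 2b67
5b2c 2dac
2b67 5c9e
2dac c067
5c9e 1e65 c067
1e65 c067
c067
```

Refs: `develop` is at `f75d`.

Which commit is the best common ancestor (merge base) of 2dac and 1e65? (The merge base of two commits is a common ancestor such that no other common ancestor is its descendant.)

Ancestors of 2dac: {2dac, c067}.
Ancestors of 1e65: {1e65, c067}.
Common ancestors: {c067}.
The only common ancestor is c067, so it is the merge base.

c067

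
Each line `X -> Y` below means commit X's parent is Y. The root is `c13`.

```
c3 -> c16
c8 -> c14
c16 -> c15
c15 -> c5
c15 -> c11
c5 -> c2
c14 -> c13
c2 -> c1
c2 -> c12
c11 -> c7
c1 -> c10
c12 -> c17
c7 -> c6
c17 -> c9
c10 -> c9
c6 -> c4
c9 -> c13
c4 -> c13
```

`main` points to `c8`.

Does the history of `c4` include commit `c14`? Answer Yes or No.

No

Ancestors of c4: {c13, c4}.
c14 is not in that set, so it is not an ancestor of c4.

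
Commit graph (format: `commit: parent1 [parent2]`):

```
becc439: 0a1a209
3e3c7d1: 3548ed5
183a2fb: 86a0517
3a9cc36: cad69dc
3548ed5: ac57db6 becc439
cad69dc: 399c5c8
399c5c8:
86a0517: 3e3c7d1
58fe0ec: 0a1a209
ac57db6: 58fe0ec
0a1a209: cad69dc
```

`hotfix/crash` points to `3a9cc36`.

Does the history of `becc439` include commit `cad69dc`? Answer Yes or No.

Ancestors of becc439 (commits reachable by following parents): {0a1a209, 399c5c8, becc439, cad69dc}.
cad69dc is in that set, so it is an ancestor of becc439.

Yes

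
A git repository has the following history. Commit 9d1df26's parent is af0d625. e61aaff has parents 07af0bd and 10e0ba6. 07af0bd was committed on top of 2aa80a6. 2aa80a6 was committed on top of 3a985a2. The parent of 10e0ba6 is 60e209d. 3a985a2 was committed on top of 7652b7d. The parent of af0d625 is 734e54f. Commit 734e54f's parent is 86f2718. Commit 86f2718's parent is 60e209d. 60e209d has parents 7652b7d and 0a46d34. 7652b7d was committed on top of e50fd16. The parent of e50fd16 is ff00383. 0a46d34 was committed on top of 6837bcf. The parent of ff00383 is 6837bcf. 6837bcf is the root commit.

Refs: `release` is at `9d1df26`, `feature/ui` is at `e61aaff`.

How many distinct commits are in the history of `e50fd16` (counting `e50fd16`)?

3

Walking parent pointers from e50fd16: reachable set = {6837bcf, e50fd16, ff00383}.
That is 3 commits.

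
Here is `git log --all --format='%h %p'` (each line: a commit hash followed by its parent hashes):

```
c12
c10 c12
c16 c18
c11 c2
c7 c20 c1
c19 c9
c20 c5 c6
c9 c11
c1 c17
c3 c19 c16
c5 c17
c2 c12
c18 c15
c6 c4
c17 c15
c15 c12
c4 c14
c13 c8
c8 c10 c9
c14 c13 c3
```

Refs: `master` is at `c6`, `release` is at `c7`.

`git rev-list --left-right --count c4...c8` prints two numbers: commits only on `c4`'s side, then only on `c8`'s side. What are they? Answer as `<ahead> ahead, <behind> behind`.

Reachable from c4: {c10, c11, c12, c13, c14, c15, c16, c18, c19, c2, c3, c4, c8, c9}.
Reachable from c8: {c10, c11, c12, c2, c8, c9}.
Only in c4's history (ahead): {c13, c14, c15, c16, c18, c19, c3, c4} — 8.
Only in c8's history (behind): {} — 0.

8 ahead, 0 behind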